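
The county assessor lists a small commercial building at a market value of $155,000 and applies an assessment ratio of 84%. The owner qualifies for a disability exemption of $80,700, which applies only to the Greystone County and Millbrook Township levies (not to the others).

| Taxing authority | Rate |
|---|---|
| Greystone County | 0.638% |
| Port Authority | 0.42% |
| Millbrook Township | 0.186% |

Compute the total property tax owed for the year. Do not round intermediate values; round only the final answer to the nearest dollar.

$955

Assessed value = $155,000 × 0.84 = $130,200
Greystone County: ($130,200 − $80,700) × 0.00638 = $49,500 × 0.00638 = $315.81
Port Authority: $130,200 × 0.0042 = $546.84
Millbrook Township: ($130,200 − $80,700) × 0.00186 = $49,500 × 0.00186 = $92.07
Total = $954.72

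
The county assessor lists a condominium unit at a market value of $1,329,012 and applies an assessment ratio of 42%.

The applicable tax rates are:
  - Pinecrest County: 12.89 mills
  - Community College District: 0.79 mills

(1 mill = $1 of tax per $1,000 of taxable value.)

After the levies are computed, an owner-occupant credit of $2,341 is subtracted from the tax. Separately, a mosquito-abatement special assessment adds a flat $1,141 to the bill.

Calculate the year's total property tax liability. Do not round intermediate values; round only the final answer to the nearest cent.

Assessed value = $1,329,012 × 0.42 = $558,185.04
Pinecrest County: $558,185.04 × 0.01289 = $7,195.0051656
Community College District: $558,185.04 × 0.00079 = $440.9661816
Levies subtotal = $7,635.9713472
After credit = $7,635.9713472 − $2,341 = $5,294.9713472
Total = $5,294.9713472 + $1,141 = $6,435.9713472

$6,435.97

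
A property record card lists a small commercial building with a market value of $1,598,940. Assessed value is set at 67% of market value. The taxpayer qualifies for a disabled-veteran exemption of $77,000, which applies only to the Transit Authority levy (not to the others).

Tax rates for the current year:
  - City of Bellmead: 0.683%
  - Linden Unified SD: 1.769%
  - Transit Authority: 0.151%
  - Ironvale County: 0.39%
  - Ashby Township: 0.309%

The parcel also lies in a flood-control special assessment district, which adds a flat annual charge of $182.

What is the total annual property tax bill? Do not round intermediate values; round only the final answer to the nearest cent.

$35,439.72

Assessed value = $1,598,940 × 0.67 = $1,071,289.8
City of Bellmead: $1,071,289.8 × 0.00683 = $7,316.909334
Linden Unified SD: $1,071,289.8 × 0.01769 = $18,951.116562
Transit Authority: ($1,071,289.8 − $77,000) × 0.00151 = $994,289.8 × 0.00151 = $1,501.377598
Ironvale County: $1,071,289.8 × 0.0039 = $4,178.03022
Ashby Township: $1,071,289.8 × 0.00309 = $3,310.285482
Levies subtotal = $35,257.719196
Total = $35,257.719196 + $182 = $35,439.719196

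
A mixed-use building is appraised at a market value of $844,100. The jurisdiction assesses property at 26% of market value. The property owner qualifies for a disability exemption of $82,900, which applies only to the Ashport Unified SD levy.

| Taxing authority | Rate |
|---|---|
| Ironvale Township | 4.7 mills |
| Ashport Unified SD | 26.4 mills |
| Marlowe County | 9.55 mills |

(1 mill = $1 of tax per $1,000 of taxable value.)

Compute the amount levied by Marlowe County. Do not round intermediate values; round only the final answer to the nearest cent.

$2,095.90

Assessed value = $844,100 × 0.26 = $219,466
Marlowe County taxable value = $219,466 (exemption does not apply)
Marlowe County levy = $219,466 × 0.00955 = $2,095.9003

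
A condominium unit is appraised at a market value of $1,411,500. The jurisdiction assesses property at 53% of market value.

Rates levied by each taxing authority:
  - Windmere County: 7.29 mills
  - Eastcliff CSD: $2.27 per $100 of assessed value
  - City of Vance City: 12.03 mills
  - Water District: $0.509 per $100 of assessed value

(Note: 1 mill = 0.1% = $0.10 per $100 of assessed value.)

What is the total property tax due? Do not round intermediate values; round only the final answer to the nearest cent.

$35,242.76

Assessed value = $1,411,500 × 0.53 = $748,095
Windmere County: $748,095 × 0.00729 = $5,453.61255
Eastcliff CSD: $748,095 × 0.0227 = $16,981.7565
City of Vance City: $748,095 × 0.01203 = $8,999.58285
Water District: $748,095 × 0.00509 = $3,807.80355
Total = $35,242.75545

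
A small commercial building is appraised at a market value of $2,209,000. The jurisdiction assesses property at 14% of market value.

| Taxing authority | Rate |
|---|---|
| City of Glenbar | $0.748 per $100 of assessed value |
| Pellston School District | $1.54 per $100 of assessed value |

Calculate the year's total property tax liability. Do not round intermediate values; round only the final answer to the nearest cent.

Assessed value = $2,209,000 × 0.14 = $309,260
City of Glenbar: $309,260 × 0.00748 = $2,313.2648
Pellston School District: $309,260 × 0.0154 = $4,762.604
Total = $2,313.2648 + $4,762.604 = $7,075.8688

$7,075.87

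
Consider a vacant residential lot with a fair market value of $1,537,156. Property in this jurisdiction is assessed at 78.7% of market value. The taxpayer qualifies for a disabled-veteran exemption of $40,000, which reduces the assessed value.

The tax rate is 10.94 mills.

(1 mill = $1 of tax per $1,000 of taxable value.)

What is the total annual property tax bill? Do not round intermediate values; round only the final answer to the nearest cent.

$12,796.97

Assessed value = $1,537,156 × 0.787 = $1,209,741.772
Taxable value = $1,209,741.772 − $40,000 = $1,169,741.772
Tax = $1,169,741.772 × 0.01094 = $12,796.97498568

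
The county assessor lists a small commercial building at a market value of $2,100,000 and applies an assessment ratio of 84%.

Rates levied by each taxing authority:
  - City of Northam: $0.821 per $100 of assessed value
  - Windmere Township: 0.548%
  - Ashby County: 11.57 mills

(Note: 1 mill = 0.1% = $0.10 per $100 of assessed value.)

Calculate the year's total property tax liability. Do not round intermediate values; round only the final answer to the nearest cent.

$44,558.64

Assessed value = $2,100,000 × 0.84 = $1,764,000
City of Northam: $1,764,000 × 0.00821 = $14,482.44
Windmere Township: $1,764,000 × 0.00548 = $9,666.72
Ashby County: $1,764,000 × 0.01157 = $20,409.48
Total = $44,558.64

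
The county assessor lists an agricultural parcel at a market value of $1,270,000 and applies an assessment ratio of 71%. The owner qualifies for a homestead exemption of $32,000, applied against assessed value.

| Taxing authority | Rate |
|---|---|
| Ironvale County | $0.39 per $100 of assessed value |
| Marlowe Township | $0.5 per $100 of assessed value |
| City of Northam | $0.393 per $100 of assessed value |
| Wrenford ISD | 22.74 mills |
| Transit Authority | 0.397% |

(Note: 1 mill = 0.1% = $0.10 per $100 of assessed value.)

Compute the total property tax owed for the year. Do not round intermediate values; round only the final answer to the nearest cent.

$34,387.94

Assessed value = $1,270,000 × 0.71 = $901,700
Taxable value = $901,700 − $32,000 = $869,700
Ironvale County: $869,700 × 0.0039 = $3,391.83
Marlowe Township: $869,700 × 0.005 = $4,348.5
City of Northam: $869,700 × 0.00393 = $3,417.921
Wrenford ISD: $869,700 × 0.02274 = $19,776.978
Transit Authority: $869,700 × 0.00397 = $3,452.709
Total = $34,387.938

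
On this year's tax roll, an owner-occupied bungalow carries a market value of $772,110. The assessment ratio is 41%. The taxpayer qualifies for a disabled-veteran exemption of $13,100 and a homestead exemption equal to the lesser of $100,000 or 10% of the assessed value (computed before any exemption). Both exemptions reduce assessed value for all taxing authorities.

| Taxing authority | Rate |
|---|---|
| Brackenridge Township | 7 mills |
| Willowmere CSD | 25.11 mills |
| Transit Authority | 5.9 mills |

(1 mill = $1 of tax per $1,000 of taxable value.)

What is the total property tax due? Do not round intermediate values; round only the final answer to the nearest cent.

Assessed value = $772,110 × 0.41 = $316,565.1
Homestead exemption = min($100,000, 10% × $316,565.1) = min($100,000, $31,656.51) = $31,656.51 (percentage binds)
Taxable value = $316,565.1 − $13,100 − $31,656.51 = $271,808.59
Brackenridge Township: $271,808.59 × 0.007 = $1,902.66013
Willowmere CSD: $271,808.59 × 0.02511 = $6,825.1136949
Transit Authority: $271,808.59 × 0.0059 = $1,603.670681
Total = $10,331.4445059

$10,331.44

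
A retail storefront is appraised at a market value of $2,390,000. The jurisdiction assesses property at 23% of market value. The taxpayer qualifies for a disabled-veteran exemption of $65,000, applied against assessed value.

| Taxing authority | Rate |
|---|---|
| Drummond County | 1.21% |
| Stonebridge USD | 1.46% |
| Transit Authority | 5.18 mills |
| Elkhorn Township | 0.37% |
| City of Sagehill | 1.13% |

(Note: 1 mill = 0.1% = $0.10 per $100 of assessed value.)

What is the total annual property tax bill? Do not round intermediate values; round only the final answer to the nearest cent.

$22,722.74

Assessed value = $2,390,000 × 0.23 = $549,700
Taxable value = $549,700 − $65,000 = $484,700
Drummond County: $484,700 × 0.0121 = $5,864.87
Stonebridge USD: $484,700 × 0.0146 = $7,076.62
Transit Authority: $484,700 × 0.00518 = $2,510.746
Elkhorn Township: $484,700 × 0.0037 = $1,793.39
City of Sagehill: $484,700 × 0.0113 = $5,477.11
Total = $22,722.736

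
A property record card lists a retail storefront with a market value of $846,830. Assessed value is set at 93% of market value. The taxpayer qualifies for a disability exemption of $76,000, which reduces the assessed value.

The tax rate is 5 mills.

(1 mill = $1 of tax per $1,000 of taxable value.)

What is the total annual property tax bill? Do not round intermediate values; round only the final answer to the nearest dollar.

Assessed value = $846,830 × 0.93 = $787,551.9
Taxable value = $787,551.9 − $76,000 = $711,551.9
Tax = $711,551.9 × 0.005 = $3,557.7595

$3,558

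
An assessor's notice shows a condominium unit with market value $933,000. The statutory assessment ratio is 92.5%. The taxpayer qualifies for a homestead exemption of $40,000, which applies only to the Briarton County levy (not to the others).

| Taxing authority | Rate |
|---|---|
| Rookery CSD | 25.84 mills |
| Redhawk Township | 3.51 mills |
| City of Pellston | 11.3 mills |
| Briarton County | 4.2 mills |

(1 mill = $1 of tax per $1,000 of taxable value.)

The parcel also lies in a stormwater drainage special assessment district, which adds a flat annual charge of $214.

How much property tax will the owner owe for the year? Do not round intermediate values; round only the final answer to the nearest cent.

$38,752.67

Assessed value = $933,000 × 0.925 = $863,025
Rookery CSD: $863,025 × 0.02584 = $22,300.566
Redhawk Township: $863,025 × 0.00351 = $3,029.21775
City of Pellston: $863,025 × 0.0113 = $9,752.1825
Briarton County: ($863,025 − $40,000) × 0.0042 = $823,025 × 0.0042 = $3,456.705
Levies subtotal = $38,538.67125
Total = $38,538.67125 + $214 = $38,752.67125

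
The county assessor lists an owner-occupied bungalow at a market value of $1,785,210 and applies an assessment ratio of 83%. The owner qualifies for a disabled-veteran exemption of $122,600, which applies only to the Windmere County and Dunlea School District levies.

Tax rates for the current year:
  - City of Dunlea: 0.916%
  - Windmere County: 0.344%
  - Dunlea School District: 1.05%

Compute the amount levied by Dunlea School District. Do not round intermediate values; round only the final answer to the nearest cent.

Assessed value = $1,785,210 × 0.83 = $1,481,724.3
Dunlea School District taxable value = $1,481,724.3 − $122,600 = $1,359,124.3
Dunlea School District levy = $1,359,124.3 × 0.0105 = $14,270.80515

$14,270.81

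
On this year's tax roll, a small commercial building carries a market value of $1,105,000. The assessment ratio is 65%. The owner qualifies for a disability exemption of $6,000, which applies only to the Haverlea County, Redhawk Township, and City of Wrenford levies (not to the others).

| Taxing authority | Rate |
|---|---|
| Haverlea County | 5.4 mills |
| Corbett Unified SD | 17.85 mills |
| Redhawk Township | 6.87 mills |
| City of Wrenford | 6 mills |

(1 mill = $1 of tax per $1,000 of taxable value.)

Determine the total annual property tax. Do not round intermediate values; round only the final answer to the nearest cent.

$25,833.57

Assessed value = $1,105,000 × 0.65 = $718,250
Haverlea County: ($718,250 − $6,000) × 0.0054 = $712,250 × 0.0054 = $3,846.15
Corbett Unified SD: $718,250 × 0.01785 = $12,820.7625
Redhawk Township: ($718,250 − $6,000) × 0.00687 = $712,250 × 0.00687 = $4,893.1575
City of Wrenford: ($718,250 − $6,000) × 0.006 = $712,250 × 0.006 = $4,273.5
Total = $25,833.57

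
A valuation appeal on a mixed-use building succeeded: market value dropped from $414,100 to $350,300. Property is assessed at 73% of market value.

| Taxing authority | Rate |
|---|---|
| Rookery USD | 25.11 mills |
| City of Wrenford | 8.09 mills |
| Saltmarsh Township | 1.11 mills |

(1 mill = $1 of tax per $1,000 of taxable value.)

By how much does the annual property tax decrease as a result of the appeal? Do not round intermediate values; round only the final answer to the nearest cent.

Old assessed value = $414,100 × 0.73 = $302,293
New assessed value = $350,300 × 0.73 = $255,719
Combined rate = 0.02511 + 0.00809 + 0.00111 = 0.03431
Old tax = $302,293 × 0.03431 = $10,371.67283
New tax = $255,719 × 0.03431 = $8,773.71889
Reduction = $10,371.67283 − $8,773.71889 = $1,597.95394

$1,597.95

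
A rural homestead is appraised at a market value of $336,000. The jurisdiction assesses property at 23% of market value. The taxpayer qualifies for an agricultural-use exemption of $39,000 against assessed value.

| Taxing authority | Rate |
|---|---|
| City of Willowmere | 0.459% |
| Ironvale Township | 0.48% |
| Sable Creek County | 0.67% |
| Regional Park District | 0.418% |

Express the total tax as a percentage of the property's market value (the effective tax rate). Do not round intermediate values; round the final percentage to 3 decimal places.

0.231%

Assessed value = $336,000 × 0.23 = $77,280
Taxable value = $77,280 − $39,000 = $38,280
City of Willowmere: $38,280 × 0.00459 = $175.7052
Ironvale Township: $38,280 × 0.0048 = $183.744
Sable Creek County: $38,280 × 0.0067 = $256.476
Regional Park District: $38,280 × 0.00418 = $160.0104
Total tax = $775.9356
Effective rate = $775.9356 ÷ $336,000 = 0.231% of market value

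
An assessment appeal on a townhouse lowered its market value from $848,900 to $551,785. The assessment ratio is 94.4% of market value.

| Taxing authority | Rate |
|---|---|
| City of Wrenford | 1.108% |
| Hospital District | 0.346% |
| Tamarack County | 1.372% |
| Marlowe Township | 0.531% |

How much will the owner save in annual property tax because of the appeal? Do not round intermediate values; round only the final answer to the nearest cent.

Old assessed value = $848,900 × 0.944 = $801,361.6
New assessed value = $551,785 × 0.944 = $520,885.04
Combined rate = 0.01108 + 0.00346 + 0.01372 + 0.00531 = 0.03357
Old tax = $801,361.6 × 0.03357 = $26,901.708912
New tax = $520,885.04 × 0.03357 = $17,486.1107928
Reduction = $26,901.708912 − $17,486.1107928 = $9,415.5981192

$9,415.60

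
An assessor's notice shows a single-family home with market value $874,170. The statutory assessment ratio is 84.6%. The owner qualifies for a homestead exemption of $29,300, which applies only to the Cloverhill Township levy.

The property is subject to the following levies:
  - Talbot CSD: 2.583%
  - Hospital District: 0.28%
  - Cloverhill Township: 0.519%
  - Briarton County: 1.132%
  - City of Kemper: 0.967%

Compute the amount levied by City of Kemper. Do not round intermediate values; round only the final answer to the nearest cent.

Assessed value = $874,170 × 0.846 = $739,547.82
City of Kemper taxable value = $739,547.82 (exemption does not apply)
City of Kemper levy = $739,547.82 × 0.00967 = $7,151.4274194

$7,151.43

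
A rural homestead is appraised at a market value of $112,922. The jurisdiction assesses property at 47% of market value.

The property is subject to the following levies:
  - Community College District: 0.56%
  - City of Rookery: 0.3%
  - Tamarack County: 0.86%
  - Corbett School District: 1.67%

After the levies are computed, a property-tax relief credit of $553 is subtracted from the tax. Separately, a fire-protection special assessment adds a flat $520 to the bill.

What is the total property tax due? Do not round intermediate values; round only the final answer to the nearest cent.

Assessed value = $112,922 × 0.47 = $53,073.34
Community College District: $53,073.34 × 0.0056 = $297.210704
City of Rookery: $53,073.34 × 0.003 = $159.22002
Tamarack County: $53,073.34 × 0.0086 = $456.430724
Corbett School District: $53,073.34 × 0.0167 = $886.324778
Levies subtotal = $1,799.186226
After credit = $1,799.186226 − $553 = $1,246.186226
Total = $1,246.186226 + $520 = $1,766.186226

$1,766.19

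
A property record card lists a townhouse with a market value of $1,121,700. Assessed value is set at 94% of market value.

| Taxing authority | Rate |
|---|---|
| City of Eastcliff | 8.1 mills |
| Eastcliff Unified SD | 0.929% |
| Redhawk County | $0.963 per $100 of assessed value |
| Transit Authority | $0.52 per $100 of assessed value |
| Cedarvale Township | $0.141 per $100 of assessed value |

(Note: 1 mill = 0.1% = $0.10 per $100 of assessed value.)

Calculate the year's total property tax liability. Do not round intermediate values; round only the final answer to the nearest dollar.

Assessed value = $1,121,700 × 0.94 = $1,054,398
City of Eastcliff: $1,054,398 × 0.0081 = $8,540.6238
Eastcliff Unified SD: $1,054,398 × 0.00929 = $9,795.35742
Redhawk County: $1,054,398 × 0.00963 = $10,153.85274
Transit Authority: $1,054,398 × 0.0052 = $5,482.8696
Cedarvale Township: $1,054,398 × 0.00141 = $1,486.70118
Total = $35,459.40474

$35,459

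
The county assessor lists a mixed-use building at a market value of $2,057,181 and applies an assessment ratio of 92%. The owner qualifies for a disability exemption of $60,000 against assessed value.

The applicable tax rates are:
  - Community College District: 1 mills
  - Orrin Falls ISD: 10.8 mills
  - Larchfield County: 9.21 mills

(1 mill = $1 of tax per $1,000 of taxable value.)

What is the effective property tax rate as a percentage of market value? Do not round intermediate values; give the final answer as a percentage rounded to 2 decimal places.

1.87%

Assessed value = $2,057,181 × 0.92 = $1,892,606.52
Taxable value = $1,892,606.52 − $60,000 = $1,832,606.52
Community College District: $1,832,606.52 × 0.001 = $1,832.60652
Orrin Falls ISD: $1,832,606.52 × 0.0108 = $19,792.150416
Larchfield County: $1,832,606.52 × 0.00921 = $16,878.3060492
Total tax = $38,503.0629852
Effective rate = $38,503.0629852 ÷ $2,057,181 = 1.87% of market value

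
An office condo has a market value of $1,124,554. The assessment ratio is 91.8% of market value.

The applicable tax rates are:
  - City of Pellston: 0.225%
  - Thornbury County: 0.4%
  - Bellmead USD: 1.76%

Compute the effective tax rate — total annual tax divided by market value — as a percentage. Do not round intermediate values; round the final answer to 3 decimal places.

2.189%

Assessed value = $1,124,554 × 0.918 = $1,032,340.572
City of Pellston: $1,032,340.572 × 0.00225 = $2,322.766287
Thornbury County: $1,032,340.572 × 0.004 = $4,129.362288
Bellmead USD: $1,032,340.572 × 0.0176 = $18,169.1940672
Total tax = $24,621.3226422
Effective rate = $24,621.3226422 ÷ $1,124,554 = 2.189% of market value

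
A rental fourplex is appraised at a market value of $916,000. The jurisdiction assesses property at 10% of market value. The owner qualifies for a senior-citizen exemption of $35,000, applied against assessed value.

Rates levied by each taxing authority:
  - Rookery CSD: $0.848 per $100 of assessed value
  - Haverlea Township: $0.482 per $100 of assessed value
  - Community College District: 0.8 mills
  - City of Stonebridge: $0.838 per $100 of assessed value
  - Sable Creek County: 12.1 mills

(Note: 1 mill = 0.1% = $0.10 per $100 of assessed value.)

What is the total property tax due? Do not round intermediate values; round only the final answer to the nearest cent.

$1,957.23

Assessed value = $916,000 × 0.1 = $91,600
Taxable value = $91,600 − $35,000 = $56,600
Rookery CSD: $56,600 × 0.00848 = $479.968
Haverlea Township: $56,600 × 0.00482 = $272.812
Community College District: $56,600 × 0.0008 = $45.28
City of Stonebridge: $56,600 × 0.00838 = $474.308
Sable Creek County: $56,600 × 0.0121 = $684.86
Total = $1,957.228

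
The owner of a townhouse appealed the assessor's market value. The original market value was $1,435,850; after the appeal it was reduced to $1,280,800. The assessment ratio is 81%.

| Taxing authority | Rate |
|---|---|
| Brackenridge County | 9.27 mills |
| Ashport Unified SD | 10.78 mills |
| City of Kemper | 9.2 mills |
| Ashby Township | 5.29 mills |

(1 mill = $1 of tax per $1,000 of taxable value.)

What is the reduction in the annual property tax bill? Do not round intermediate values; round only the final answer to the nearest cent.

Old assessed value = $1,435,850 × 0.81 = $1,163,038.5
New assessed value = $1,280,800 × 0.81 = $1,037,448
Combined rate = 0.00927 + 0.01078 + 0.0092 + 0.00529 = 0.03454
Old tax = $1,163,038.5 × 0.03454 = $40,171.34979
New tax = $1,037,448 × 0.03454 = $35,833.45392
Reduction = $40,171.34979 − $35,833.45392 = $4,337.89587

$4,337.90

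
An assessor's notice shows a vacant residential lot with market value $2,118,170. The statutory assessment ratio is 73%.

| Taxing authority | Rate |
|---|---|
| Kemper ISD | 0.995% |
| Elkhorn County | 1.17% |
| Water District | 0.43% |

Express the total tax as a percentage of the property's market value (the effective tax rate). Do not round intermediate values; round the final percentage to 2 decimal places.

1.89%

Assessed value = $2,118,170 × 0.73 = $1,546,264.1
Kemper ISD: $1,546,264.1 × 0.00995 = $15,385.327795
Elkhorn County: $1,546,264.1 × 0.0117 = $18,091.28997
Water District: $1,546,264.1 × 0.0043 = $6,648.93563
Total tax = $40,125.553395
Effective rate = $40,125.553395 ÷ $2,118,170 = 1.89% of market value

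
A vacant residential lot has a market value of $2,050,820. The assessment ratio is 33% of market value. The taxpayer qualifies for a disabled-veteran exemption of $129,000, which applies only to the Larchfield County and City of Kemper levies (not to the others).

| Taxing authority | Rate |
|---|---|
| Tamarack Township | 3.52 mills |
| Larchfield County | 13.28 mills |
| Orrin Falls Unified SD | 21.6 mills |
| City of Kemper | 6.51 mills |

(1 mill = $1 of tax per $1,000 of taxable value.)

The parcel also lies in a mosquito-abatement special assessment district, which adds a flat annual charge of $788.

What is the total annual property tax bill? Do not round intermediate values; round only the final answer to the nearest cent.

Assessed value = $2,050,820 × 0.33 = $676,770.6
Tamarack Township: $676,770.6 × 0.00352 = $2,382.232512
Larchfield County: ($676,770.6 − $129,000) × 0.01328 = $547,770.6 × 0.01328 = $7,274.393568
Orrin Falls Unified SD: $676,770.6 × 0.0216 = $14,618.24496
City of Kemper: ($676,770.6 − $129,000) × 0.00651 = $547,770.6 × 0.00651 = $3,565.986606
Levies subtotal = $27,840.857646
Total = $27,840.857646 + $788 = $28,628.857646

$28,628.86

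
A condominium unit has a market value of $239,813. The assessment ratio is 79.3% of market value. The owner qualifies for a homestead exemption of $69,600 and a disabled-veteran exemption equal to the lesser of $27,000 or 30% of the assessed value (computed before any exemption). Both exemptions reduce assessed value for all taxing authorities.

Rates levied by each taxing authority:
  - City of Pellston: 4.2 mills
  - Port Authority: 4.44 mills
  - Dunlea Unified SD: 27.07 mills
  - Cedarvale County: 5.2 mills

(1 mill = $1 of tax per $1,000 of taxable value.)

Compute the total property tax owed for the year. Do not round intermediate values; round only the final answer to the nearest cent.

$3,828.02

Assessed value = $239,813 × 0.793 = $190,171.709
Disabled-veteran exemption = min($27,000, 30% × $190,171.709) = min($27,000, $57,051.5127) = $27,000 (dollar cap binds)
Taxable value = $190,171.709 − $69,600 − $27,000 = $93,571.709
City of Pellston: $93,571.709 × 0.0042 = $393.0011778
Port Authority: $93,571.709 × 0.00444 = $415.45838796
Dunlea Unified SD: $93,571.709 × 0.02707 = $2,532.98616263
Cedarvale County: $93,571.709 × 0.0052 = $486.5728868
Total = $3,828.01861519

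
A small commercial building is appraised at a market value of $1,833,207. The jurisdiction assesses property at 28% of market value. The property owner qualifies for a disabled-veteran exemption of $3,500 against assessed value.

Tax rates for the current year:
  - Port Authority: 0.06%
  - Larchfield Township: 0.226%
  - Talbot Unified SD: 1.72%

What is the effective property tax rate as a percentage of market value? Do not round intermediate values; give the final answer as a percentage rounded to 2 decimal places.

Assessed value = $1,833,207 × 0.28 = $513,297.96
Taxable value = $513,297.96 − $3,500 = $509,797.96
Port Authority: $509,797.96 × 0.0006 = $305.878776
Larchfield Township: $509,797.96 × 0.00226 = $1,152.1433896
Talbot Unified SD: $509,797.96 × 0.0172 = $8,768.524912
Total tax = $10,226.5470776
Effective rate = $10,226.5470776 ÷ $1,833,207 = 0.56% of market value

0.56%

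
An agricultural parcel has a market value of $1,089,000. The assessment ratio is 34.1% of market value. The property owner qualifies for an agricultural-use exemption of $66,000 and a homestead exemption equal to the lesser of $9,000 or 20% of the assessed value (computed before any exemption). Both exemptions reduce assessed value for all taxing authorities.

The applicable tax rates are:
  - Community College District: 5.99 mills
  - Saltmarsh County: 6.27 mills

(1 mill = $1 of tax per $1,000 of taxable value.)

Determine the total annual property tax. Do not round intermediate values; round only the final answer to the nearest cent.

Assessed value = $1,089,000 × 0.341 = $371,349
Homestead exemption = min($9,000, 20% × $371,349) = min($9,000, $74,269.8) = $9,000 (dollar cap binds)
Taxable value = $371,349 − $66,000 − $9,000 = $296,349
Community College District: $296,349 × 0.00599 = $1,775.13051
Saltmarsh County: $296,349 × 0.00627 = $1,858.10823
Total = $3,633.23874

$3,633.24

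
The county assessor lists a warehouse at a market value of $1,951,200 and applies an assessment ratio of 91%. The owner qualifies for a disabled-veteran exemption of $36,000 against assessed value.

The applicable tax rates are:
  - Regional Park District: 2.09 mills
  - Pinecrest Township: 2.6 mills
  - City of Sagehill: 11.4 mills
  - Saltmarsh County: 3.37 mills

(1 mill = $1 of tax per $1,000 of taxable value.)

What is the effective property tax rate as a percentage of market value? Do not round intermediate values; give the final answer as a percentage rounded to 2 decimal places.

Assessed value = $1,951,200 × 0.91 = $1,775,592
Taxable value = $1,775,592 − $36,000 = $1,739,592
Regional Park District: $1,739,592 × 0.00209 = $3,635.74728
Pinecrest Township: $1,739,592 × 0.0026 = $4,522.9392
City of Sagehill: $1,739,592 × 0.0114 = $19,831.3488
Saltmarsh County: $1,739,592 × 0.00337 = $5,862.42504
Total tax = $33,852.46032
Effective rate = $33,852.46032 ÷ $1,951,200 = 1.73% of market value

1.73%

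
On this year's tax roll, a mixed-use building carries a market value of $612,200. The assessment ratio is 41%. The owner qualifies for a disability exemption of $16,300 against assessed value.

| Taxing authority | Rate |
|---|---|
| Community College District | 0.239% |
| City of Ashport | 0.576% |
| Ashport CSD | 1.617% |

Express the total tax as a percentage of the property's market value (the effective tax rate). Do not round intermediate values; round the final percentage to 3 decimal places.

Assessed value = $612,200 × 0.41 = $251,002
Taxable value = $251,002 − $16,300 = $234,702
Community College District: $234,702 × 0.00239 = $560.93778
City of Ashport: $234,702 × 0.00576 = $1,351.88352
Ashport CSD: $234,702 × 0.01617 = $3,795.13134
Total tax = $5,707.95264
Effective rate = $5,707.95264 ÷ $612,200 = 0.932% of market value

0.932%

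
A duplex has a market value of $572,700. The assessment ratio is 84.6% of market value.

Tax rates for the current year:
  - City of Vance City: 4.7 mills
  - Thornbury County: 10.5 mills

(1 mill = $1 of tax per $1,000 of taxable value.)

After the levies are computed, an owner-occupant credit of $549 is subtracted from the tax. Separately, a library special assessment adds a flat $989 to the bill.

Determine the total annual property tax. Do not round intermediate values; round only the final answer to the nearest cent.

Assessed value = $572,700 × 0.846 = $484,504.2
City of Vance City: $484,504.2 × 0.0047 = $2,277.16974
Thornbury County: $484,504.2 × 0.0105 = $5,087.2941
Levies subtotal = $7,364.46384
After credit = $7,364.46384 − $549 = $6,815.46384
Total = $6,815.46384 + $989 = $7,804.46384

$7,804.46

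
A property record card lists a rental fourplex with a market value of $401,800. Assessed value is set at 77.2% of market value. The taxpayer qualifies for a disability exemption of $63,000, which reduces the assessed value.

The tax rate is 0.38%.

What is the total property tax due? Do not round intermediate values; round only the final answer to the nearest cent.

$939.32

Assessed value = $401,800 × 0.772 = $310,189.6
Taxable value = $310,189.6 − $63,000 = $247,189.6
Tax = $247,189.6 × 0.0038 = $939.32048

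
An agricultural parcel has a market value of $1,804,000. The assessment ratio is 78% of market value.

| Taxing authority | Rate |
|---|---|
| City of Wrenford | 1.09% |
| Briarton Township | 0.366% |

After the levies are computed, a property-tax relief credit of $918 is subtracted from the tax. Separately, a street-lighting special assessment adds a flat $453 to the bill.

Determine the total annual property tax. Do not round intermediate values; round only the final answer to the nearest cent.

Assessed value = $1,804,000 × 0.78 = $1,407,120
City of Wrenford: $1,407,120 × 0.0109 = $15,337.608
Briarton Township: $1,407,120 × 0.00366 = $5,150.0592
Levies subtotal = $20,487.6672
After credit = $20,487.6672 − $918 = $19,569.6672
Total = $19,569.6672 + $453 = $20,022.6672

$20,022.67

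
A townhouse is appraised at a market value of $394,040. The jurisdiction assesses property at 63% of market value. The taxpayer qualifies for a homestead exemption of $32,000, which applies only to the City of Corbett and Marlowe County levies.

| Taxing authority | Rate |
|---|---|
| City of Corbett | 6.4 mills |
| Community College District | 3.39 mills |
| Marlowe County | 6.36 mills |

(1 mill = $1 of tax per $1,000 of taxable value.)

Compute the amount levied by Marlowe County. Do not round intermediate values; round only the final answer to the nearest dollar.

$1,375

Assessed value = $394,040 × 0.63 = $248,245.2
Marlowe County taxable value = $248,245.2 − $32,000 = $216,245.2
Marlowe County levy = $216,245.2 × 0.00636 = $1,375.319472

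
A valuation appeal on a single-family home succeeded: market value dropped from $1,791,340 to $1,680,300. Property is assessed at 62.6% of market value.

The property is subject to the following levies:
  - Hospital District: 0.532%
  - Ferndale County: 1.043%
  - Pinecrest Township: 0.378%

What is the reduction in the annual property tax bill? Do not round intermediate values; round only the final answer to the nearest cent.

$1,357.55

Old assessed value = $1,791,340 × 0.626 = $1,121,378.84
New assessed value = $1,680,300 × 0.626 = $1,051,867.8
Combined rate = 0.00532 + 0.01043 + 0.00378 = 0.01953
Old tax = $1,121,378.84 × 0.01953 = $21,900.5287452
New tax = $1,051,867.8 × 0.01953 = $20,542.978134
Reduction = $21,900.5287452 − $20,542.978134 = $1,357.5506112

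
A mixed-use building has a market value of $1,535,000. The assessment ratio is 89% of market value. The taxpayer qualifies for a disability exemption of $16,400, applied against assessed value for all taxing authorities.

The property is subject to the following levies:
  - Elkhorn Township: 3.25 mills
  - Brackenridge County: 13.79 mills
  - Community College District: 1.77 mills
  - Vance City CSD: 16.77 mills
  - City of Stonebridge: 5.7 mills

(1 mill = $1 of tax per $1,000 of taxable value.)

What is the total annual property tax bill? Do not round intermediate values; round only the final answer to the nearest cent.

Assessed value = $1,535,000 × 0.89 = $1,366,150
Taxable value = $1,366,150 − $16,400 = $1,349,750
Elkhorn Township: $1,349,750 × 0.00325 = $4,386.6875
Brackenridge County: $1,349,750 × 0.01379 = $18,613.0525
Community College District: $1,349,750 × 0.00177 = $2,389.0575
Vance City CSD: $1,349,750 × 0.01677 = $22,635.3075
City of Stonebridge: $1,349,750 × 0.0057 = $7,693.575
Total = $4,386.6875 + $18,613.0525 + $2,389.0575 + $22,635.3075 + $7,693.575 = $55,717.68

$55,717.68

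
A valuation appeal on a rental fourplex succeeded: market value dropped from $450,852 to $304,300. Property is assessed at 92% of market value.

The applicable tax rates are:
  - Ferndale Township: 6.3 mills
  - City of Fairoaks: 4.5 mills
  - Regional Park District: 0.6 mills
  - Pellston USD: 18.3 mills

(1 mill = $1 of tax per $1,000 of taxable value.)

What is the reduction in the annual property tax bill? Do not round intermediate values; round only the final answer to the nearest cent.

$4,004.39

Old assessed value = $450,852 × 0.92 = $414,783.84
New assessed value = $304,300 × 0.92 = $279,956
Combined rate = 0.0063 + 0.0045 + 0.0006 + 0.0183 = 0.0297
Old tax = $414,783.84 × 0.0297 = $12,319.080048
New tax = $279,956 × 0.0297 = $8,314.6932
Reduction = $12,319.080048 − $8,314.6932 = $4,004.386848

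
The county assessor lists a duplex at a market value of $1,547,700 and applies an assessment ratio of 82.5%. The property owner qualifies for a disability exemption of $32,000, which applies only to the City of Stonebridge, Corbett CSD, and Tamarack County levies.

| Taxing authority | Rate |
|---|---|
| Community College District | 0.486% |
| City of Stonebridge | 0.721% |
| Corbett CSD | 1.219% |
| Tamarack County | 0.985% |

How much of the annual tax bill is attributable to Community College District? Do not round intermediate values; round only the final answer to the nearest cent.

Assessed value = $1,547,700 × 0.825 = $1,276,852.5
Community College District taxable value = $1,276,852.5 (exemption does not apply)
Community College District levy = $1,276,852.5 × 0.00486 = $6,205.50315

$6,205.50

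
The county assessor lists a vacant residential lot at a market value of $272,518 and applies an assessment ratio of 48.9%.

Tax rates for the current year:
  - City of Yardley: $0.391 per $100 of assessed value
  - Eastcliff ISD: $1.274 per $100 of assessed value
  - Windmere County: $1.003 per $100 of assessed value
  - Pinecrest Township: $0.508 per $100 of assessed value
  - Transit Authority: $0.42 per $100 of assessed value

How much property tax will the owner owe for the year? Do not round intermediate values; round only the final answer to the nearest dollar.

Assessed value = $272,518 × 0.489 = $133,261.302
City of Yardley: $133,261.302 × 0.00391 = $521.05169082
Eastcliff ISD: $133,261.302 × 0.01274 = $1,697.74898748
Windmere County: $133,261.302 × 0.01003 = $1,336.61085906
Pinecrest Township: $133,261.302 × 0.00508 = $676.96741416
Transit Authority: $133,261.302 × 0.0042 = $559.6974684
Total = $521.05169082 + $1,697.74898748 + $1,336.61085906 + $676.96741416 + $559.6974684 = $4,792.07641992

$4,792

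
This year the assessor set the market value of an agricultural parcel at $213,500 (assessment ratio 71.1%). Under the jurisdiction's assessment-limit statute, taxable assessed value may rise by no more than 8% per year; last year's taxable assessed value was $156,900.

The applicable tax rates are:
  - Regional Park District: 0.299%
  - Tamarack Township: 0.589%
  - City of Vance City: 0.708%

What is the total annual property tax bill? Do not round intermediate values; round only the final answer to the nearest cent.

Uncapped assessed value = $213,500 × 0.711 = $151,798.5
Cap limit = $156,900 × 1.08 = $169,452
Taxable assessed value = min($151,798.5, $169,452) = $151,798.5 (cap does not bind)
Regional Park District: $151,798.5 × 0.00299 = $453.877515
Tamarack Township: $151,798.5 × 0.00589 = $894.093165
City of Vance City: $151,798.5 × 0.00708 = $1,074.73338
Total = $2,422.70406

$2,422.70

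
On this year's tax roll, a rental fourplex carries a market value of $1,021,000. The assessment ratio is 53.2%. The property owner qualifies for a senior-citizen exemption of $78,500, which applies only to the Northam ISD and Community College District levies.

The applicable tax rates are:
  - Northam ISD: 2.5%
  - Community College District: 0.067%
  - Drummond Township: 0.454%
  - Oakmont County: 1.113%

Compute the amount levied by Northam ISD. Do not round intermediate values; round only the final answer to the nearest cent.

$11,616.80

Assessed value = $1,021,000 × 0.532 = $543,172
Northam ISD taxable value = $543,172 − $78,500 = $464,672
Northam ISD levy = $464,672 × 0.025 = $11,616.8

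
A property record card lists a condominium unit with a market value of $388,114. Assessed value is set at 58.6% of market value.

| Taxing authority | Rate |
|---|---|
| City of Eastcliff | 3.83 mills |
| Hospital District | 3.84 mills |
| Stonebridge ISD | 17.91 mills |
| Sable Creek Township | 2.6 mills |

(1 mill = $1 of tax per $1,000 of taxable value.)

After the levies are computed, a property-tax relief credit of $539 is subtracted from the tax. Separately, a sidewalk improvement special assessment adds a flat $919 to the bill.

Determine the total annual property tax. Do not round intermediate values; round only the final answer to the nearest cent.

Assessed value = $388,114 × 0.586 = $227,434.804
City of Eastcliff: $227,434.804 × 0.00383 = $871.07529932
Hospital District: $227,434.804 × 0.00384 = $873.34964736
Stonebridge ISD: $227,434.804 × 0.01791 = $4,073.35733964
Sable Creek Township: $227,434.804 × 0.0026 = $591.3304904
Levies subtotal = $6,409.11277672
After credit = $6,409.11277672 − $539 = $5,870.11277672
Total = $5,870.11277672 + $919 = $6,789.11277672

$6,789.11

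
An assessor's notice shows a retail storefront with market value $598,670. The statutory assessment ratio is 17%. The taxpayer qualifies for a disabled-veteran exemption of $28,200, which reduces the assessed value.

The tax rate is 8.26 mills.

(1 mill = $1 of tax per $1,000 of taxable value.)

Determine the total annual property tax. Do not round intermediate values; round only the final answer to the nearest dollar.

$608

Assessed value = $598,670 × 0.17 = $101,773.9
Taxable value = $101,773.9 − $28,200 = $73,573.9
Tax = $73,573.9 × 0.00826 = $607.720414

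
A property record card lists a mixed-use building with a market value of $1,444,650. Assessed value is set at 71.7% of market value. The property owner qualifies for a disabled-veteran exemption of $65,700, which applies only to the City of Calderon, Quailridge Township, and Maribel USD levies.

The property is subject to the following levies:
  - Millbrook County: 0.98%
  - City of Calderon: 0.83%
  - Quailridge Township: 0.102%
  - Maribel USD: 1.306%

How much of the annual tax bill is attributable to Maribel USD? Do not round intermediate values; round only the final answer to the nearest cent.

Assessed value = $1,444,650 × 0.717 = $1,035,814.05
Maribel USD taxable value = $1,035,814.05 − $65,700 = $970,114.05
Maribel USD levy = $970,114.05 × 0.01306 = $12,669.689493

$12,669.69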